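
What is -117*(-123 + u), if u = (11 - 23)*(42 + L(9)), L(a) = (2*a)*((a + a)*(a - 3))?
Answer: 2802735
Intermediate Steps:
L(a) = 4*a²*(-3 + a) (L(a) = (2*a)*((2*a)*(-3 + a)) = (2*a)*(2*a*(-3 + a)) = 4*a²*(-3 + a))
u = -23832 (u = (11 - 23)*(42 + 4*9²*(-3 + 9)) = -12*(42 + 4*81*6) = -12*(42 + 1944) = -12*1986 = -23832)
-117*(-123 + u) = -117*(-123 - 23832) = -117*(-23955) = 2802735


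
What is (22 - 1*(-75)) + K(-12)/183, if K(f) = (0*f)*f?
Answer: 97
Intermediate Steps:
K(f) = 0 (K(f) = 0*f = 0)
(22 - 1*(-75)) + K(-12)/183 = (22 - 1*(-75)) + 0/183 = (22 + 75) + (1/183)*0 = 97 + 0 = 97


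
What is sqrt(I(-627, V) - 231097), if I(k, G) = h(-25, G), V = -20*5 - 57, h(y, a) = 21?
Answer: 2*I*sqrt(57769) ≈ 480.7*I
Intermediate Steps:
V = -157 (V = -100 - 57 = -157)
I(k, G) = 21
sqrt(I(-627, V) - 231097) = sqrt(21 - 231097) = sqrt(-231076) = 2*I*sqrt(57769)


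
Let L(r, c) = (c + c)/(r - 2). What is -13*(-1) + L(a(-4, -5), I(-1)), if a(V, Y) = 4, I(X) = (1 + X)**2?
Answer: 13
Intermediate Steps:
L(r, c) = 2*c/(-2 + r) (L(r, c) = (2*c)/(-2 + r) = 2*c/(-2 + r))
-13*(-1) + L(a(-4, -5), I(-1)) = -13*(-1) + 2*(1 - 1)**2/(-2 + 4) = 13 + 2*0**2/2 = 13 + 2*0*(1/2) = 13 + 0 = 13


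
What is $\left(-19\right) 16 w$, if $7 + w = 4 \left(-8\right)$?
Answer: $11856$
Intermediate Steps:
$w = -39$ ($w = -7 + 4 \left(-8\right) = -7 - 32 = -39$)
$\left(-19\right) 16 w = \left(-19\right) 16 \left(-39\right) = \left(-304\right) \left(-39\right) = 11856$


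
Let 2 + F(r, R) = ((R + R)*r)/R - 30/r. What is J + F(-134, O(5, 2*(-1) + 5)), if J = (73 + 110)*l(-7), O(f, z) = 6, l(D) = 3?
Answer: 18708/67 ≈ 279.22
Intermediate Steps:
J = 549 (J = (73 + 110)*3 = 183*3 = 549)
F(r, R) = -2 - 30/r + 2*r (F(r, R) = -2 + (((R + R)*r)/R - 30/r) = -2 + (((2*R)*r)/R - 30/r) = -2 + ((2*R*r)/R - 30/r) = -2 + (2*r - 30/r) = -2 + (-30/r + 2*r) = -2 - 30/r + 2*r)
J + F(-134, O(5, 2*(-1) + 5)) = 549 + (-2 - 30/(-134) + 2*(-134)) = 549 + (-2 - 30*(-1/134) - 268) = 549 + (-2 + 15/67 - 268) = 549 - 18075/67 = 18708/67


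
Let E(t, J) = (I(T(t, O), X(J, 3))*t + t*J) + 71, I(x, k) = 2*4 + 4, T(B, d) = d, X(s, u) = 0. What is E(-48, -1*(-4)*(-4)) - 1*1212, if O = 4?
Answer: -949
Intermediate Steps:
I(x, k) = 12 (I(x, k) = 8 + 4 = 12)
E(t, J) = 71 + 12*t + J*t (E(t, J) = (12*t + t*J) + 71 = (12*t + J*t) + 71 = 71 + 12*t + J*t)
E(-48, -1*(-4)*(-4)) - 1*1212 = (71 + 12*(-48) + (-1*(-4)*(-4))*(-48)) - 1*1212 = (71 - 576 + (4*(-4))*(-48)) - 1212 = (71 - 576 - 16*(-48)) - 1212 = (71 - 576 + 768) - 1212 = 263 - 1212 = -949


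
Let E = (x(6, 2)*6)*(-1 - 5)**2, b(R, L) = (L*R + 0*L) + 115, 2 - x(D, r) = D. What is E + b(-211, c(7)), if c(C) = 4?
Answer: -1593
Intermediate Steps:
x(D, r) = 2 - D
b(R, L) = 115 + L*R (b(R, L) = (L*R + 0) + 115 = L*R + 115 = 115 + L*R)
E = -864 (E = ((2 - 1*6)*6)*(-1 - 5)**2 = ((2 - 6)*6)*(-6)**2 = -4*6*36 = -24*36 = -864)
E + b(-211, c(7)) = -864 + (115 + 4*(-211)) = -864 + (115 - 844) = -864 - 729 = -1593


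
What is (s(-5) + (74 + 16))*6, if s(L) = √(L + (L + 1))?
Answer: 540 + 18*I ≈ 540.0 + 18.0*I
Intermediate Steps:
s(L) = √(1 + 2*L) (s(L) = √(L + (1 + L)) = √(1 + 2*L))
(s(-5) + (74 + 16))*6 = (√(1 + 2*(-5)) + (74 + 16))*6 = (√(1 - 10) + 90)*6 = (√(-9) + 90)*6 = (3*I + 90)*6 = (90 + 3*I)*6 = 540 + 18*I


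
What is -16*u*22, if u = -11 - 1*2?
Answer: 4576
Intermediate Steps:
u = -13 (u = -11 - 2 = -13)
-16*u*22 = -16*(-13)*22 = 208*22 = 4576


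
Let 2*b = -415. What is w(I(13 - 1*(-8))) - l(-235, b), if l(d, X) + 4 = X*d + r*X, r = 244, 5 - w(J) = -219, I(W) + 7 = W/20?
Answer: 4191/2 ≈ 2095.5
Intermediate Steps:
I(W) = -7 + W/20
b = -415/2 (b = (½)*(-415) = -415/2 ≈ -207.50)
w(J) = 224 (w(J) = 5 - 1*(-219) = 5 + 219 = 224)
l(d, X) = -4 + 244*X + X*d (l(d, X) = -4 + (X*d + 244*X) = -4 + (244*X + X*d) = -4 + 244*X + X*d)
w(I(13 - 1*(-8))) - l(-235, b) = 224 - (-4 + 244*(-415/2) - 415/2*(-235)) = 224 - (-4 - 50630 + 97525/2) = 224 - 1*(-3743/2) = 224 + 3743/2 = 4191/2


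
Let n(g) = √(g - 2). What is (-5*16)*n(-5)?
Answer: -80*I*√7 ≈ -211.66*I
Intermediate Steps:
n(g) = √(-2 + g)
(-5*16)*n(-5) = (-5*16)*√(-2 - 5) = -80*I*√7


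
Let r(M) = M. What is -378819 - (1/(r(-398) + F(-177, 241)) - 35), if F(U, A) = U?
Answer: -217800799/575 ≈ -3.7878e+5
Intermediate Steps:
-378819 - (1/(r(-398) + F(-177, 241)) - 35) = -378819 - (1/(-398 - 177) - 35) = -378819 - (1/(-575) - 35) = -378819 - (-1/575 - 35) = -378819 - 1*(-20126/575) = -378819 + 20126/575 = -217800799/575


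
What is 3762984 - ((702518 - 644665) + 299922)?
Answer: 3405209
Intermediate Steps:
3762984 - ((702518 - 644665) + 299922) = 3762984 - (57853 + 299922) = 3762984 - 1*357775 = 3762984 - 357775 = 3405209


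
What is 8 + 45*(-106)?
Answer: -4762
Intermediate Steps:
8 + 45*(-106) = 8 - 4770 = -4762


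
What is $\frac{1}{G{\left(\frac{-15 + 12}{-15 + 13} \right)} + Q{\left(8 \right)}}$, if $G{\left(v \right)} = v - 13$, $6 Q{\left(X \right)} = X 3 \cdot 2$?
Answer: $- \frac{2}{7} \approx -0.28571$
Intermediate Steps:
$Q{\left(X \right)} = X$ ($Q{\left(X \right)} = \frac{X 3 \cdot 2}{6} = \frac{3 X 2}{6} = \frac{6 X}{6} = X$)
$G{\left(v \right)} = -13 + v$ ($G{\left(v \right)} = v - 13 = -13 + v$)
$\frac{1}{G{\left(\frac{-15 + 12}{-15 + 13} \right)} + Q{\left(8 \right)}} = \frac{1}{\left(-13 + \frac{-15 + 12}{-15 + 13}\right) + 8} = \frac{1}{\left(-13 - \frac{3}{-2}\right) + 8} = \frac{1}{\left(-13 - - \frac{3}{2}\right) + 8} = \frac{1}{\left(-13 + \frac{3}{2}\right) + 8} = \frac{1}{- \frac{23}{2} + 8} = \frac{1}{- \frac{7}{2}} = - \frac{2}{7}$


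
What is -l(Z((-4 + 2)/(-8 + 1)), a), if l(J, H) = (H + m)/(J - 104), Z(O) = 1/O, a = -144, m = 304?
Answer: 320/201 ≈ 1.5920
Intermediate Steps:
l(J, H) = (304 + H)/(-104 + J) (l(J, H) = (H + 304)/(J - 104) = (304 + H)/(-104 + J))
-l(Z((-4 + 2)/(-8 + 1)), a) = -(304 - 144)/(-104 + 1/((-4 + 2)/(-8 + 1))) = -160/(-104 + 1/(-2/(-7))) = -160/(-104 + 1/(-2*(-⅐))) = -160/(-104 + 1/(2/7)) = -160/(-104 + 7/2) = -160/(-201/2) = -(-2)*160/201 = -1*(-320/201) = 320/201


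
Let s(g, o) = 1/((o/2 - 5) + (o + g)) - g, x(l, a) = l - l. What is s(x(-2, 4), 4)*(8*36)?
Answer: 288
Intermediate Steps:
x(l, a) = 0
s(g, o) = 1/(-5 + g + 3*o/2) - g (s(g, o) = 1/((o*(½) - 5) + (g + o)) - g = 1/((o/2 - 5) + (g + o)) - g = 1/((-5 + o/2) + (g + o)) - g = 1/(-5 + g + 3*o/2) - g)
s(x(-2, 4), 4)*(8*36) = ((2 - 2*0² + 10*0 - 3*0*4)/(-10 + 2*0 + 3*4))*(8*36) = ((2 - 2*0 + 0 + 0)/(-10 + 0 + 12))*288 = ((2 + 0 + 0 + 0)/2)*288 = ((½)*2)*288 = 1*288 = 288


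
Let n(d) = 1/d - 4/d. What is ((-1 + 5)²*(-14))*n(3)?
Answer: 224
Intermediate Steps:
n(d) = -3/d (n(d) = 1/d - 4/d = -3/d)
((-1 + 5)²*(-14))*n(3) = ((-1 + 5)²*(-14))*(-3/3) = (4²*(-14))*(-3*⅓) = (16*(-14))*(-1) = -224*(-1) = 224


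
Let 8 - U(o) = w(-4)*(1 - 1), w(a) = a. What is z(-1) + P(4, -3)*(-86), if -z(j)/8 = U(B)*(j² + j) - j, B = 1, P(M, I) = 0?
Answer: -8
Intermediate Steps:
U(o) = 8 (U(o) = 8 - (-4)*(1 - 1) = 8 - (-4)*0 = 8 - 1*0 = 8 + 0 = 8)
z(j) = -64*j² - 56*j (z(j) = -8*(8*(j² + j) - j) = -8*(8*(j + j²) - j) = -8*((8*j + 8*j²) - j) = -8*(7*j + 8*j²) = -64*j² - 56*j)
z(-1) + P(4, -3)*(-86) = -8*(-1)*(7 + 8*(-1)) + 0*(-86) = -8*(-1)*(7 - 8) + 0 = -8*(-1)*(-1) + 0 = -8 + 0 = -8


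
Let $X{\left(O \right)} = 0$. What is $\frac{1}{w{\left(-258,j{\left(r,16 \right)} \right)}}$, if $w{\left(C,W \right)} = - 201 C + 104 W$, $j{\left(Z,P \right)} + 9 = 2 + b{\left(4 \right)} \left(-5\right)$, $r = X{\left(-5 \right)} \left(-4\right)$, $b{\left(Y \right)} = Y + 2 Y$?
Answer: $\frac{1}{44890} \approx 2.2277 \cdot 10^{-5}$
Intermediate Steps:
$b{\left(Y \right)} = 3 Y$
$r = 0$ ($r = 0 \left(-4\right) = 0$)
$j{\left(Z,P \right)} = -67$ ($j{\left(Z,P \right)} = -9 + \left(2 + 3 \cdot 4 \left(-5\right)\right) = -9 + \left(2 + 12 \left(-5\right)\right) = -9 + \left(2 - 60\right) = -9 - 58 = -67$)
$\frac{1}{w{\left(-258,j{\left(r,16 \right)} \right)}} = \frac{1}{\left(-201\right) \left(-258\right) + 104 \left(-67\right)} = \frac{1}{51858 - 6968} = \frac{1}{44890}$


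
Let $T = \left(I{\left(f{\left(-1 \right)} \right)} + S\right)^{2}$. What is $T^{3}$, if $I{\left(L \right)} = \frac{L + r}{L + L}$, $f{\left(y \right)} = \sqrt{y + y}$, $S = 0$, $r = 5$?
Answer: $\frac{1633}{512} - \frac{6935 i \sqrt{2}}{256} \approx 3.1895 - 38.311 i$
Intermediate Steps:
$f{\left(y \right)} = \sqrt{2} \sqrt{y}$ ($f{\left(y \right)} = \sqrt{2 y} = \sqrt{2} \sqrt{y}$)
$I{\left(L \right)} = \frac{5 + L}{2 L}$ ($I{\left(L \right)} = \frac{L + 5}{L + L} = \frac{5 + L}{2 L}$)
$T = - \frac{\left(5 + i \sqrt{2}\right)^{2}}{8}$ ($T = \left(\frac{5 + \sqrt{2} \sqrt{-1}}{2 \sqrt{2} \sqrt{-1}} + 0\right)^{2} = \left(\frac{5 + \sqrt{2} i}{2 \sqrt{2} i} + 0\right)^{2} = \left(\frac{5 + i \sqrt{2}}{2 i \sqrt{2}} + 0\right)^{2} = \left(\frac{- \frac{i \sqrt{2}}{2} \left(5 + i \sqrt{2}\right)}{2} + 0\right)^{2} = \left(- \frac{i \sqrt{2} \left(5 + i \sqrt{2}\right)}{4} + 0\right)^{2} = \left(- \frac{i \sqrt{2} \left(5 + i \sqrt{2}\right)}{4}\right)^{2} = - \frac{\left(5 + i \sqrt{2}\right)^{2}}{8} \approx -2.875 - 1.7678 i$)
$T^{3} = \left(- \frac{\left(5 + i \sqrt{2}\right)^{2}}{8}\right)^{3} = - \frac{\left(5 + i \sqrt{2}\right)^{6}}{512}$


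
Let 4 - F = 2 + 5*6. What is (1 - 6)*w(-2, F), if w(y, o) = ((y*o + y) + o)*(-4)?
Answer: 520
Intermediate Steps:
F = -28 (F = 4 - (2 + 5*6) = 4 - (2 + 30) = 4 - 1*32 = 4 - 32 = -28)
w(y, o) = -4*o - 4*y - 4*o*y (w(y, o) = ((o*y + y) + o)*(-4) = ((y + o*y) + o)*(-4) = (o + y + o*y)*(-4) = -4*o - 4*y - 4*o*y)
(1 - 6)*w(-2, F) = (1 - 6)*(-4*(-28) - 4*(-2) - 4*(-28)*(-2)) = -5*(112 + 8 - 224) = -5*(-104) = 520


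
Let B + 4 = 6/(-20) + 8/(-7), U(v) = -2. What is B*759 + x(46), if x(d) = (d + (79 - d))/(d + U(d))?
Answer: -6359173/1540 ≈ -4129.3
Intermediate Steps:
B = -381/70 (B = -4 + (6/(-20) + 8/(-7)) = -4 + (6*(-1/20) + 8*(-1/7)) = -4 + (-3/10 - 8/7) = -4 - 101/70 = -381/70 ≈ -5.4429)
x(d) = 79/(-2 + d) (x(d) = (d + (79 - d))/(d - 2) = 79/(-2 + d))
B*759 + x(46) = -381/70*759 + 79/(-2 + 46) = -289179/70 + 79/44 = -6359173/1540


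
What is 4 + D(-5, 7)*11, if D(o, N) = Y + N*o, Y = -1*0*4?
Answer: -381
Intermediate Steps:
Y = 0 (Y = 0*4 = 0)
D(o, N) = N*o (D(o, N) = 0 + N*o = N*o)
4 + D(-5, 7)*11 = 4 + (7*(-5))*11 = 4 - 35*11 = 4 - 385 = -381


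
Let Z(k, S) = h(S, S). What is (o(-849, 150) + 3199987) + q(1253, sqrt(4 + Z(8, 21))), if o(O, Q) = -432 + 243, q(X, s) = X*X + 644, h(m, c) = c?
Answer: 4770451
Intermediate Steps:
Z(k, S) = S
q(X, s) = 644 + X**2 (q(X, s) = X**2 + 644 = 644 + X**2)
o(O, Q) = -189
(o(-849, 150) + 3199987) + q(1253, sqrt(4 + Z(8, 21))) = (-189 + 3199987) + (644 + 1253**2) = 3199798 + (644 + 1570009) = 3199798 + 1570653 = 4770451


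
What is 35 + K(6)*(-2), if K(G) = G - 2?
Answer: 27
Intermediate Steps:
K(G) = -2 + G
35 + K(6)*(-2) = 35 + (-2 + 6)*(-2) = 35 + 4*(-2) = 35 - 8 = 27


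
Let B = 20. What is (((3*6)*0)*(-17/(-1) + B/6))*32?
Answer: 0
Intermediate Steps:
(((3*6)*0)*(-17/(-1) + B/6))*32 = (((3*6)*0)*(-17/(-1) + 20/6))*32 = ((18*0)*(-17*(-1) + 20*(⅙)))*32 = (0*(17 + 10/3))*32 = (0*(61/3))*32 = 0*32 = 0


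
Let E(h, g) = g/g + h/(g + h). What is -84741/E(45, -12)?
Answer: -932151/26 ≈ -35852.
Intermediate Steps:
E(h, g) = 1 + h/(g + h)
-84741/E(45, -12) = -84741*(-12 + 45)/(-12 + 2*45) = -84741*33/(-12 + 90) = -84741/((1/33)*78) = -84741/26/11 = -84741*11/26 = -932151/26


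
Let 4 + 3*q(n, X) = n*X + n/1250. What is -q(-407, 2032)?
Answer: 1033785407/3750 ≈ 2.7568e+5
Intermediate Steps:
q(n, X) = -4/3 + n/3750 + X*n/3 (q(n, X) = -4/3 + (n*X + n/1250)/3 = -4/3 + (X*n + n*(1/1250))/3 = -4/3 + (X*n + n/1250)/3 = -4/3 + (n/1250 + X*n)/3 = -4/3 + (n/3750 + X*n/3) = -4/3 + n/3750 + X*n/3)
-q(-407, 2032) = -(-4/3 + (1/3750)*(-407) + (1/3)*2032*(-407)) = -(-4/3 - 407/3750 - 827024/3) = -1*(-1033785407/3750) = 1033785407/3750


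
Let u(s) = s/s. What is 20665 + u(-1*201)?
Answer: 20666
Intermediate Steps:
u(s) = 1
20665 + u(-1*201) = 20665 + 1 = 20666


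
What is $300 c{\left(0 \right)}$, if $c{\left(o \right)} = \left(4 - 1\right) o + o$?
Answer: $0$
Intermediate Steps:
$c{\left(o \right)} = 4 o$ ($c{\left(o \right)} = \left(4 - 1\right) o + o = 3 o + o = 4 o$)
$300 c{\left(0 \right)} = 300 \cdot 4 \cdot 0 = 300 \cdot 0 = 0$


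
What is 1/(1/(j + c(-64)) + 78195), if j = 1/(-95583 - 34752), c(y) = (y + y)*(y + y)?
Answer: 2135408639/166978278656940 ≈ 1.2789e-5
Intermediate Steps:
c(y) = 4*y² (c(y) = (2*y)*(2*y) = 4*y²)
j = -1/130335 (j = 1/(-130335) = -1/130335 ≈ -7.6725e-6)
1/(1/(j + c(-64)) + 78195) = 1/(1/(-1/130335 + 4*(-64)²) + 78195) = 1/(1/(-1/130335 + 4*4096) + 78195) = 1/(1/(-1/130335 + 16384) + 78195) = 1/(1/(2135408639/130335) + 78195) = 1/(130335/2135408639 + 78195) = 1/(166978278656940/2135408639) = 2135408639/166978278656940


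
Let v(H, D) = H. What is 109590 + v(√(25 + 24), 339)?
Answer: 109597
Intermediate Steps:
109590 + v(√(25 + 24), 339) = 109590 + √(25 + 24) = 109590 + √49 = 109590 + 7 = 109597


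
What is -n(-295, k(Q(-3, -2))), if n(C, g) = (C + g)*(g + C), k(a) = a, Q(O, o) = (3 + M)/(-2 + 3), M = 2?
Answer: -84100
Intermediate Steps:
Q(O, o) = 5 (Q(O, o) = (3 + 2)/(-2 + 3) = 5/1 = 5*1 = 5)
n(C, g) = (C + g)² (n(C, g) = (C + g)*(C + g) = (C + g)²)
-n(-295, k(Q(-3, -2))) = -(-295 + 5)² = -1*(-290)² = -1*84100 = -84100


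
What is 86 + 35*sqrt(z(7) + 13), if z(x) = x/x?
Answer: 86 + 35*sqrt(14) ≈ 216.96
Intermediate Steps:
z(x) = 1
86 + 35*sqrt(z(7) + 13) = 86 + 35*sqrt(1 + 13) = 86 + 35*sqrt(14)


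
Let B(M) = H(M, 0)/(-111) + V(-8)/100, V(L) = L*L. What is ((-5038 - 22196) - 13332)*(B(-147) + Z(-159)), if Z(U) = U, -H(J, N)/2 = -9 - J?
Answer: 5848927578/925 ≈ 6.3232e+6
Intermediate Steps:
H(J, N) = 18 + 2*J (H(J, N) = -2*(-9 - J) = 18 + 2*J)
V(L) = L²
B(M) = 442/925 - 2*M/111 (B(M) = (18 + 2*M)/(-111) + (-8)²/100 = (18 + 2*M)*(-1/111) + 64*(1/100) = (-6/37 - 2*M/111) + 16/25 = 442/925 - 2*M/111)
((-5038 - 22196) - 13332)*(B(-147) + Z(-159)) = ((-5038 - 22196) - 13332)*((442/925 - 2/111*(-147)) - 159) = (-27234 - 13332)*((442/925 + 98/37) - 159) = -40566*(2892/925 - 159) = -40566*(-144183/925) = 5848927578/925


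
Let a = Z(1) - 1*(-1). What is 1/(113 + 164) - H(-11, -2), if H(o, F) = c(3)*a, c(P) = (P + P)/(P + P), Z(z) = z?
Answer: -553/277 ≈ -1.9964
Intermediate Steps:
c(P) = 1 (c(P) = (2*P)/((2*P)) = (2*P)*(1/(2*P)) = 1)
a = 2 (a = 1 - 1*(-1) = 1 + 1 = 2)
H(o, F) = 2 (H(o, F) = 1*2 = 2)
1/(113 + 164) - H(-11, -2) = 1/(113 + 164) - 1*2 = 1/277 - 2 = -553/277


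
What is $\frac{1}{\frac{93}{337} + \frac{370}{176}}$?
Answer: $\frac{29656}{70529} \approx 0.42048$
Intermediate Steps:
$\frac{1}{\frac{93}{337} + \frac{370}{176}} = \frac{1}{93 \cdot \frac{1}{337} + 370 \cdot \frac{1}{176}} = \frac{1}{\frac{93}{337} + \frac{185}{88}} = \frac{1}{\frac{70529}{29656}} = \frac{29656}{70529}$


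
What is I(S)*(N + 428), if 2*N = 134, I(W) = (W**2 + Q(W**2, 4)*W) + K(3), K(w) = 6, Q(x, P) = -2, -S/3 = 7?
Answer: 242055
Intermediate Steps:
S = -21 (S = -3*7 = -21)
I(W) = 6 + W**2 - 2*W (I(W) = (W**2 - 2*W) + 6 = 6 + W**2 - 2*W)
N = 67 (N = (1/2)*134 = 67)
I(S)*(N + 428) = (6 + (-21)**2 - 2*(-21))*(67 + 428) = (6 + 441 + 42)*495 = 489*495 = 242055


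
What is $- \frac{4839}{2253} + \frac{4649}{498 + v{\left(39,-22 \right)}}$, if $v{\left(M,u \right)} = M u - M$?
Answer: $- \frac{4134986}{299649} \approx -13.799$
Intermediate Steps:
$v{\left(M,u \right)} = - M + M u$
$- \frac{4839}{2253} + \frac{4649}{498 + v{\left(39,-22 \right)}} = - \frac{4839}{2253} + \frac{4649}{498 + 39 \left(-1 - 22\right)} = \left(-4839\right) \frac{1}{2253} + \frac{4649}{498 + 39 \left(-23\right)} = - \frac{1613}{751} + \frac{4649}{498 - 897} = - \frac{1613}{751} + \frac{4649}{-399} = - \frac{1613}{751} + 4649 \left(- \frac{1}{399}\right) = - \frac{1613}{751} - \frac{4649}{399} = - \frac{4134986}{299649}$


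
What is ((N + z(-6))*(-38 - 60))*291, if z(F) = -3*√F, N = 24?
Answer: -684432 + 85554*I*√6 ≈ -6.8443e+5 + 2.0956e+5*I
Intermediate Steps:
((N + z(-6))*(-38 - 60))*291 = ((24 - 3*I*√6)*(-38 - 60))*291 = ((24 - 3*I*√6)*(-98))*291 = (-2352 + 294*I*√6)*291 = -684432 + 85554*I*√6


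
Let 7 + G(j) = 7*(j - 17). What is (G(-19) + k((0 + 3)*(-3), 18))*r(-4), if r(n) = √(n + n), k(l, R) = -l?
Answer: -500*I*√2 ≈ -707.11*I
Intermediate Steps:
G(j) = -126 + 7*j (G(j) = -7 + 7*(j - 17) = -7 + 7*(-17 + j) = -7 + (-119 + 7*j) = -126 + 7*j)
r(n) = √2*√n (r(n) = √(2*n) = √2*√n)
(G(-19) + k((0 + 3)*(-3), 18))*r(-4) = ((-126 + 7*(-19)) - (0 + 3)*(-3))*(√2*√(-4)) = ((-126 - 133) - 3*(-3))*(√2*(2*I)) = (-259 - 1*(-9))*(2*I*√2) = (-259 + 9)*(2*I*√2) = -500*I*√2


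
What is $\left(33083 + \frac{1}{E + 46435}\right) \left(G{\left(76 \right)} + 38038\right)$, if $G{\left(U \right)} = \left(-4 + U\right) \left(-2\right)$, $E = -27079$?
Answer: $\frac{12132797639903}{9678} \approx 1.2536 \cdot 10^{9}$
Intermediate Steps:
$G{\left(U \right)} = 8 - 2 U$
$\left(33083 + \frac{1}{E + 46435}\right) \left(G{\left(76 \right)} + 38038\right) = \left(33083 + \frac{1}{-27079 + 46435}\right) \left(\left(8 - 152\right) + 38038\right) = \left(33083 + \frac{1}{19356}\right) \left(\left(8 - 152\right) + 38038\right) = \left(33083 + \frac{1}{19356}\right) \left(-144 + 38038\right) = \frac{640354549}{19356} \cdot 37894 = \frac{12132797639903}{9678}$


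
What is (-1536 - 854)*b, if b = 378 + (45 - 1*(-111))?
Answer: -1276260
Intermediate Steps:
b = 534 (b = 378 + (45 + 111) = 378 + 156 = 534)
(-1536 - 854)*b = (-1536 - 854)*534 = -2390*534 = -1276260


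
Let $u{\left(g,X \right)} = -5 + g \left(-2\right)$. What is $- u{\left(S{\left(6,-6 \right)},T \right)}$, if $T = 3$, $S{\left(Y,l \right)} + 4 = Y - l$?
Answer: $21$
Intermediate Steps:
$S{\left(Y,l \right)} = -4 + Y - l$ ($S{\left(Y,l \right)} = -4 + \left(Y - l\right) = -4 + Y - l$)
$u{\left(g,X \right)} = -5 - 2 g$
$- u{\left(S{\left(6,-6 \right)},T \right)} = - (-5 - 2 \left(-4 + 6 - -6\right)) = - (-5 - 2 \left(-4 + 6 + 6\right)) = - (-5 - 16) = \left(-1\right) \left(-21\right) = 21$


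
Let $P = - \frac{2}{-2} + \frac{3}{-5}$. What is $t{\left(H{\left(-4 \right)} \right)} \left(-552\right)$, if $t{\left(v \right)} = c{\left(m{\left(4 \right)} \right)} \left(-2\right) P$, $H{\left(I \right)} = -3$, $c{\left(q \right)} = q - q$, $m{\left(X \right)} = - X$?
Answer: $0$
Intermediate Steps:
$c{\left(q \right)} = 0$
$P = \frac{2}{5}$ ($P = \left(-2\right) \left(- \frac{1}{2}\right) + 3 \left(- \frac{1}{5}\right) = 1 - \frac{3}{5} = \frac{2}{5} \approx 0.4$)
$t{\left(v \right)} = 0$ ($t{\left(v \right)} = 0 \left(-2\right) \frac{2}{5} = 0 \cdot \frac{2}{5} = 0$)
$t{\left(H{\left(-4 \right)} \right)} \left(-552\right) = 0 \left(-552\right) = 0$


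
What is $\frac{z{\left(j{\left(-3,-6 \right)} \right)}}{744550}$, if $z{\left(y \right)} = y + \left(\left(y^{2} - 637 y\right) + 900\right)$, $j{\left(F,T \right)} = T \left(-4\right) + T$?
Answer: $- \frac{5112}{372275} \approx -0.013732$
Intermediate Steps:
$j{\left(F,T \right)} = - 3 T$ ($j{\left(F,T \right)} = - 4 T + T = - 3 T$)
$z{\left(y \right)} = 900 + y^{2} - 636 y$ ($z{\left(y \right)} = y + \left(900 + y^{2} - 637 y\right) = 900 + y^{2} - 636 y$)
$\frac{z{\left(j{\left(-3,-6 \right)} \right)}}{744550} = \frac{900 + \left(\left(-3\right) \left(-6\right)\right)^{2} - 636 \left(\left(-3\right) \left(-6\right)\right)}{744550} = \left(900 + 18^{2} - 11448\right) \frac{1}{744550} = \left(900 + 324 - 11448\right) \frac{1}{744550} = \left(-10224\right) \frac{1}{744550} = - \frac{5112}{372275}$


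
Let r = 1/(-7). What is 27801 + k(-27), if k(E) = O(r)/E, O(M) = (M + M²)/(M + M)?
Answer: 1751462/63 ≈ 27801.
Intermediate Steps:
r = -⅐ ≈ -0.14286
O(M) = (M + M²)/(2*M) (O(M) = (M + M²)/((2*M)) = (M + M²)*(1/(2*M)) = (M + M²)/(2*M))
k(E) = 3/(7*E) (k(E) = (½ + (½)*(-⅐))/E = (½ - 1/14)/E = 3/(7*E))
27801 + k(-27) = 27801 + (3/7)/(-27) = 27801 + (3/7)*(-1/27) = 27801 - 1/63 = 1751462/63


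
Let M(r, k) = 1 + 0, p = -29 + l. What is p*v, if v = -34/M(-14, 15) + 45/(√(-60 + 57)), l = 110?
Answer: -2754 - 1215*I*√3 ≈ -2754.0 - 2104.4*I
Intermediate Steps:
p = 81 (p = -29 + 110 = 81)
M(r, k) = 1
v = -34 - 15*I*√3 (v = -34/1 + 45/(√(-60 + 57)) = -34*1 + 45/(√(-3)) = -34 + 45/((I*√3)) = -34 + 45*(-I*√3/3) = -34 - 15*I*√3 ≈ -34.0 - 25.981*I)
p*v = 81*(-34 - 15*I*√3) = -2754 - 1215*I*√3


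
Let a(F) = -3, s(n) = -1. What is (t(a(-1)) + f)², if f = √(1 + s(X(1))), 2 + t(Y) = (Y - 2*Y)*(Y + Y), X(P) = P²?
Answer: 400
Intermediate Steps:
t(Y) = -2 - 2*Y² (t(Y) = -2 + (Y - 2*Y)*(Y + Y) = -2 + (-Y)*(2*Y) = -2 - 2*Y²)
f = 0 (f = √(1 - 1) = √0 = 0)
(t(a(-1)) + f)² = ((-2 - 2*(-3)²) + 0)² = ((-2 - 2*9) + 0)² = ((-2 - 18) + 0)² = (-20 + 0)² = (-20)² = 400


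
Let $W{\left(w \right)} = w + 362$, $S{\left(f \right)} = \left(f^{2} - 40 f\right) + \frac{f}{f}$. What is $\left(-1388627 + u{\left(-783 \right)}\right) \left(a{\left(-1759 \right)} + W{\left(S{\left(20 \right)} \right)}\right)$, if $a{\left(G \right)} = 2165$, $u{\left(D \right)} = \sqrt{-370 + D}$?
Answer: $-2954998256 + 2128 i \sqrt{1153} \approx -2.955 \cdot 10^{9} + 72258.0 i$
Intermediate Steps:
$S{\left(f \right)} = 1 + f^{2} - 40 f$ ($S{\left(f \right)} = \left(f^{2} - 40 f\right) + 1 = 1 + f^{2} - 40 f$)
$W{\left(w \right)} = 362 + w$
$\left(-1388627 + u{\left(-783 \right)}\right) \left(a{\left(-1759 \right)} + W{\left(S{\left(20 \right)} \right)}\right) = \left(-1388627 + \sqrt{-370 - 783}\right) \left(2165 + \left(362 + \left(1 + 20^{2} - 800\right)\right)\right) = \left(-1388627 + \sqrt{-1153}\right) \left(2165 + \left(362 + \left(1 + 400 - 800\right)\right)\right) = \left(-1388627 + i \sqrt{1153}\right) \left(2165 + \left(362 - 399\right)\right) = \left(-1388627 + i \sqrt{1153}\right) \left(2165 - 37\right) = \left(-1388627 + i \sqrt{1153}\right) 2128 = -2954998256 + 2128 i \sqrt{1153}$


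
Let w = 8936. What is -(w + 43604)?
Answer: -52540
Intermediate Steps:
-(w + 43604) = -(8936 + 43604) = -1*52540 = -52540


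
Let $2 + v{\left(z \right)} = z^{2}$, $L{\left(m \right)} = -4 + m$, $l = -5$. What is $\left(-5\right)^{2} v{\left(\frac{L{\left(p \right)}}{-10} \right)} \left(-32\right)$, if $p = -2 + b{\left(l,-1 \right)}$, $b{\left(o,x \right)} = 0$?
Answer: $1312$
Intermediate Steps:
$p = -2$ ($p = -2 + 0 = -2$)
$v{\left(z \right)} = -2 + z^{2}$
$\left(-5\right)^{2} v{\left(\frac{L{\left(p \right)}}{-10} \right)} \left(-32\right) = \left(-5\right)^{2} \left(-2 + \left(\frac{-4 - 2}{-10}\right)^{2}\right) \left(-32\right) = 25 \left(-2 + \left(\left(-6\right) \left(- \frac{1}{10}\right)\right)^{2}\right) \left(-32\right) = 25 \left(-2 + \left(\frac{3}{5}\right)^{2}\right) \left(-32\right) = 25 \left(-2 + \frac{9}{25}\right) \left(-32\right) = 25 \left(- \frac{41}{25}\right) \left(-32\right) = \left(-41\right) \left(-32\right) = 1312$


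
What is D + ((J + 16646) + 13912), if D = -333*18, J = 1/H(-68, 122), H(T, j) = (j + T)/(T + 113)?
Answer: 147389/6 ≈ 24565.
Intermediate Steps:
H(T, j) = (T + j)/(113 + T)
J = ⅚ (J = 1/((-68 + 122)/(113 - 68)) = 1/(54/45) = 1/((1/45)*54) = 1/(6/5) = ⅚ ≈ 0.83333)
D = -5994
D + ((J + 16646) + 13912) = -5994 + ((⅚ + 16646) + 13912) = -5994 + (99881/6 + 13912) = -5994 + 183353/6 = 147389/6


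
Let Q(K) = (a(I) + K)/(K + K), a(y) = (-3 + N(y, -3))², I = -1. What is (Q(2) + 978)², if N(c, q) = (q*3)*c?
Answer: 3900625/4 ≈ 9.7516e+5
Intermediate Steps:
N(c, q) = 3*c*q (N(c, q) = (3*q)*c = 3*c*q)
a(y) = (-3 - 9*y)² (a(y) = (-3 + 3*y*(-3))² = (-3 - 9*y)²)
Q(K) = (36 + K)/(2*K) (Q(K) = (9*(1 + 3*(-1))² + K)/(K + K) = (9*(1 - 3)² + K)/((2*K)) = (9*(-2)² + K)*(1/(2*K)) = (9*4 + K)*(1/(2*K)) = (36 + K)*(1/(2*K)) = (36 + K)/(2*K))
(Q(2) + 978)² = ((½)*(36 + 2)/2 + 978)² = ((½)*(½)*38 + 978)² = (19/2 + 978)² = (1975/2)² = 3900625/4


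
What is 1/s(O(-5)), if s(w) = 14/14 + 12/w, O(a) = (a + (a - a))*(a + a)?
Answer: 25/31 ≈ 0.80645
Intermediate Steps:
O(a) = 2*a² (O(a) = (a + 0)*(2*a) = a*(2*a) = 2*a²)
s(w) = 1 + 12/w (s(w) = 14*(1/14) + 12/w = 1 + 12/w)
1/s(O(-5)) = 1/((12 + 2*(-5)²)/((2*(-5)²))) = 1/((12 + 2*25)/((2*25))) = 1/((12 + 50)/50) = 1/((1/50)*62) = 1/(31/25) = 25/31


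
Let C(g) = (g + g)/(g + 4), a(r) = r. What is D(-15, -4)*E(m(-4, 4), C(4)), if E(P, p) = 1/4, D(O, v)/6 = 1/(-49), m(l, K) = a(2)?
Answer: -3/98 ≈ -0.030612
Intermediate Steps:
m(l, K) = 2
D(O, v) = -6/49 (D(O, v) = 6/(-49) = 6*(-1/49) = -6/49)
C(g) = 2*g/(4 + g) (C(g) = (2*g)/(4 + g) = 2*g/(4 + g))
E(P, p) = ¼
D(-15, -4)*E(m(-4, 4), C(4)) = -6/49*¼ = -3/98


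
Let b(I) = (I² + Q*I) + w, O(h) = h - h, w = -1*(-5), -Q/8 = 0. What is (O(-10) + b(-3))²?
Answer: 196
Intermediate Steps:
Q = 0 (Q = -8*0 = 0)
w = 5
O(h) = 0
b(I) = 5 + I² (b(I) = (I² + 0*I) + 5 = (I² + 0) + 5 = I² + 5 = 5 + I²)
(O(-10) + b(-3))² = (0 + (5 + (-3)²))² = (0 + (5 + 9))² = (0 + 14)² = 14² = 196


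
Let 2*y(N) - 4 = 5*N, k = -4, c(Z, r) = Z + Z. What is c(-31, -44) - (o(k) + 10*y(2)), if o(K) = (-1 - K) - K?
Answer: -139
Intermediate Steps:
c(Z, r) = 2*Z
o(K) = -1 - 2*K
y(N) = 2 + 5*N/2 (y(N) = 2 + (5*N)/2 = 2 + 5*N/2)
c(-31, -44) - (o(k) + 10*y(2)) = 2*(-31) - ((-1 - 2*(-4)) + 10*(2 + (5/2)*2)) = -62 - ((-1 + 8) + 10*(2 + 5)) = -62 - (7 + 10*7) = -62 - (7 + 70) = -62 - 1*77 = -62 - 77 = -139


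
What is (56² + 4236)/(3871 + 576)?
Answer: 7372/4447 ≈ 1.6577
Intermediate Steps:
(56² + 4236)/(3871 + 576) = (3136 + 4236)/4447 = 7372*(1/4447) = 7372/4447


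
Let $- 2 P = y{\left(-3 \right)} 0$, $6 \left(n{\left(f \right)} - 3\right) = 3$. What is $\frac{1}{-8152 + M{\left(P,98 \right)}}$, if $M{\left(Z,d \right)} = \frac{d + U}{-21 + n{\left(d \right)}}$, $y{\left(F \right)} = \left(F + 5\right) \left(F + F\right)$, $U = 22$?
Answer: $- \frac{7}{57112} \approx -0.00012257$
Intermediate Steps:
$n{\left(f \right)} = \frac{7}{2}$ ($n{\left(f \right)} = 3 + \frac{1}{6} \cdot 3 = 3 + \frac{1}{2} = \frac{7}{2}$)
$y{\left(F \right)} = 2 F \left(5 + F\right)$ ($y{\left(F \right)} = \left(5 + F\right) 2 F = 2 F \left(5 + F\right)$)
$P = 0$ ($P = - \frac{2 \left(-3\right) \left(5 - 3\right) 0}{2} = - \frac{2 \left(-3\right) 2 \cdot 0}{2} = - \frac{\left(-12\right) 0}{2} = \left(- \frac{1}{2}\right) 0 = 0$)
$M{\left(Z,d \right)} = - \frac{44}{35} - \frac{2 d}{35}$ ($M{\left(Z,d \right)} = \frac{d + 22}{-21 + \frac{7}{2}} = \frac{22 + d}{- \frac{35}{2}} = \left(22 + d\right) \left(- \frac{2}{35}\right) = - \frac{44}{35} - \frac{2 d}{35}$)
$\frac{1}{-8152 + M{\left(P,98 \right)}} = \frac{1}{-8152 - \frac{48}{7}} = \frac{1}{- \frac{57112}{7}} = - \frac{7}{57112}$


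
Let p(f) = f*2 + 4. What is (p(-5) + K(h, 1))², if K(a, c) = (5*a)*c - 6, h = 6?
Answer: 324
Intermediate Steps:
K(a, c) = -6 + 5*a*c (K(a, c) = 5*a*c - 6 = -6 + 5*a*c)
p(f) = 4 + 2*f (p(f) = 2*f + 4 = 4 + 2*f)
(p(-5) + K(h, 1))² = ((4 + 2*(-5)) + (-6 + 5*6*1))² = ((4 - 10) + (-6 + 30))² = (-6 + 24)² = 18² = 324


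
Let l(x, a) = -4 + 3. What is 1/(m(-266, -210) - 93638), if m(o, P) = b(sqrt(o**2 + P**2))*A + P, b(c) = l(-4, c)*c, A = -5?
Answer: -11731/1100571963 - 35*sqrt(586)/4402287852 ≈ -1.0851e-5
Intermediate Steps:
l(x, a) = -1
b(c) = -c
m(o, P) = P + 5*sqrt(P**2 + o**2) (m(o, P) = -sqrt(o**2 + P**2)*(-5) + P = -sqrt(P**2 + o**2)*(-5) + P = 5*sqrt(P**2 + o**2) + P = P + 5*sqrt(P**2 + o**2))
1/(m(-266, -210) - 93638) = 1/((-210 + 5*sqrt((-210)**2 + (-266)**2)) - 93638) = 1/((-210 + 5*sqrt(44100 + 70756)) - 93638) = 1/((-210 + 5*sqrt(114856)) - 93638) = 1/((-210 + 5*(14*sqrt(586))) - 93638) = 1/((-210 + 70*sqrt(586)) - 93638) = 1/(-93848 + 70*sqrt(586))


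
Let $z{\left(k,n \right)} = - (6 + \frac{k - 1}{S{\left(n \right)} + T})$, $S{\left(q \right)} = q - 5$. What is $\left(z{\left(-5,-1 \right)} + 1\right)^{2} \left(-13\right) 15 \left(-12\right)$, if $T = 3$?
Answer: $114660$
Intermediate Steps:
$S{\left(q \right)} = -5 + q$ ($S{\left(q \right)} = q - 5 = -5 + q$)
$z{\left(k,n \right)} = -6 - \frac{-1 + k}{-2 + n}$ ($z{\left(k,n \right)} = - (6 + \frac{k - 1}{\left(-5 + n\right) + 3}) = - (6 + \frac{-1 + k}{-2 + n}) = -6 - \frac{-1 + k}{-2 + n}$)
$\left(z{\left(-5,-1 \right)} + 1\right)^{2} \left(-13\right) 15 \left(-12\right) = \left(\frac{13 - -5 - -6}{-2 - 1} + 1\right)^{2} \left(-13\right) 15 \left(-12\right) = \left(\frac{13 + 5 + 6}{-3} + 1\right)^{2} \left(\left(-195\right) \left(-12\right)\right) = \left(\left(- \frac{1}{3}\right) 24 + 1\right)^{2} \cdot 2340 = \left(-8 + 1\right)^{2} \cdot 2340 = \left(-7\right)^{2} \cdot 2340 = 49 \cdot 2340 = 114660$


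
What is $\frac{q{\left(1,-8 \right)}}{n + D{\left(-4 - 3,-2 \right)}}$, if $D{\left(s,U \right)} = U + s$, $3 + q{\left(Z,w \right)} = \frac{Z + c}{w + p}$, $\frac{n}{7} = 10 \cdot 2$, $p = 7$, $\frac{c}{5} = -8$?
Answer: $\frac{36}{131} \approx 0.27481$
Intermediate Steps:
$c = -40$ ($c = 5 \left(-8\right) = -40$)
$n = 140$ ($n = 7 \cdot 10 \cdot 2 = 7 \cdot 20 = 140$)
$q{\left(Z,w \right)} = -3 + \frac{-40 + Z}{7 + w}$ ($q{\left(Z,w \right)} = -3 + \frac{Z - 40}{w + 7} = -3 + \frac{-40 + Z}{7 + w}$)
$\frac{q{\left(1,-8 \right)}}{n + D{\left(-4 - 3,-2 \right)}} = \frac{\frac{1}{7 - 8} \left(-61 + 1 - -24\right)}{140 - 9} = \frac{\frac{1}{-1} \left(-61 + 1 + 24\right)}{140 - 9} = \frac{\left(-1\right) \left(-36\right)}{140 - 9} = \frac{36}{131}$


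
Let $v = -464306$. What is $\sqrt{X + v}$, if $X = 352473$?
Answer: $i \sqrt{111833} \approx 334.41 i$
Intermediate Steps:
$\sqrt{X + v} = \sqrt{352473 - 464306} = \sqrt{-111833} = i \sqrt{111833}$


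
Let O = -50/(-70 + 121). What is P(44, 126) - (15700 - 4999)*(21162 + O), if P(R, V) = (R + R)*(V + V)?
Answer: -3849172212/17 ≈ -2.2642e+8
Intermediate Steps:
P(R, V) = 4*R*V (P(R, V) = (2*R)*(2*V) = 4*R*V)
O = -50/51 ≈ -0.98039
P(44, 126) - (15700 - 4999)*(21162 + O) = 4*44*126 - (15700 - 4999)*(21162 - 50/51) = 22176 - 10701*1079212/51 = 22176 - 1*3849549204/17 = 22176 - 3849549204/17 = -3849172212/17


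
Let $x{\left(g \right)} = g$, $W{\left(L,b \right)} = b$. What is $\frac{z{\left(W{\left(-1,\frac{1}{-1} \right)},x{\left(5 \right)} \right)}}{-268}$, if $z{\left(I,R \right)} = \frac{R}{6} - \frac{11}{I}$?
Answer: $- \frac{71}{1608} \approx -0.044154$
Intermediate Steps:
$z{\left(I,R \right)} = - \frac{11}{I} + \frac{R}{6}$ ($z{\left(I,R \right)} = R \frac{1}{6} - \frac{11}{I} = \frac{R}{6} - \frac{11}{I} = - \frac{11}{I} + \frac{R}{6}$)
$\frac{z{\left(W{\left(-1,\frac{1}{-1} \right)},x{\left(5 \right)} \right)}}{-268} = \frac{- \frac{11}{\frac{1}{-1}} + \frac{1}{6} \cdot 5}{-268} = \left(- \frac{11}{-1} + \frac{5}{6}\right) \left(- \frac{1}{268}\right) = \left(\left(-11\right) \left(-1\right) + \frac{5}{6}\right) \left(- \frac{1}{268}\right) = \left(11 + \frac{5}{6}\right) \left(- \frac{1}{268}\right) = \frac{71}{6} \left(- \frac{1}{268}\right) = - \frac{71}{1608}$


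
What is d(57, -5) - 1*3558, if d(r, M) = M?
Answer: -3563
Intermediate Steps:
d(57, -5) - 1*3558 = -5 - 1*3558 = -5 - 3558 = -3563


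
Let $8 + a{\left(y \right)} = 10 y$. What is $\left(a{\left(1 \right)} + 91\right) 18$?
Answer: $1674$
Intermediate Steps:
$a{\left(y \right)} = -8 + 10 y$
$\left(a{\left(1 \right)} + 91\right) 18 = \left(\left(-8 + 10 \cdot 1\right) + 91\right) 18 = \left(\left(-8 + 10\right) + 91\right) 18 = \left(2 + 91\right) 18 = 93 \cdot 18 = 1674$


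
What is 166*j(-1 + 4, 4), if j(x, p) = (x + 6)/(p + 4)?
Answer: 747/4 ≈ 186.75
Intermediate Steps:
j(x, p) = (6 + x)/(4 + p)
166*j(-1 + 4, 4) = 166*((6 + (-1 + 4))/(4 + 4)) = 166*((6 + 3)/8) = 166*((⅛)*9) = 166*(9/8) = 747/4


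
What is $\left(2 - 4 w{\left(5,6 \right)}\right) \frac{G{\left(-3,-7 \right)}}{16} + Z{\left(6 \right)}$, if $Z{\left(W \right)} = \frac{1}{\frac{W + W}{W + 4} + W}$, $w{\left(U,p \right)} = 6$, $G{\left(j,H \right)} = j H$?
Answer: $- \frac{2069}{72} \approx -28.736$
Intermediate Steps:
$G{\left(j,H \right)} = H j$
$Z{\left(W \right)} = \frac{1}{W + \frac{2 W}{4 + W}}$ ($Z{\left(W \right)} = \frac{1}{\frac{2 W}{4 + W} + W} = \frac{1}{W + \frac{2 W}{4 + W}}$)
$\left(2 - 4 w{\left(5,6 \right)}\right) \frac{G{\left(-3,-7 \right)}}{16} + Z{\left(6 \right)} = \left(2 - 24\right) \frac{\left(-7\right) \left(-3\right)}{16} + \frac{4 + 6}{6 \left(6 + 6\right)} = \left(2 - 24\right) 21 \cdot \frac{1}{16} + \frac{1}{6} \cdot \frac{1}{12} \cdot 10 = \left(-22\right) \frac{21}{16} + \frac{1}{6} \cdot \frac{1}{12} \cdot 10 = - \frac{231}{8} + \frac{5}{36} = - \frac{2069}{72}$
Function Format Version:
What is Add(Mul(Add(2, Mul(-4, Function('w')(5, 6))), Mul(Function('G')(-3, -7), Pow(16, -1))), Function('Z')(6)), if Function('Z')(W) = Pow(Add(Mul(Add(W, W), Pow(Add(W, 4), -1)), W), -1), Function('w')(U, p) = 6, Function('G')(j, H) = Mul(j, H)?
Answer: Rational(-2069, 72) ≈ -28.736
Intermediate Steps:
Function('G')(j, H) = Mul(H, j)
Function('Z')(W) = Pow(Add(W, Mul(2, W, Pow(Add(4, W), -1))), -1) (Function('Z')(W) = Pow(Add(Mul(Mul(2, W), Pow(Add(4, W), -1)), W), -1) = Pow(Add(Mul(2, W, Pow(Add(4, W), -1)), W), -1) = Pow(Add(W, Mul(2, W, Pow(Add(4, W), -1))), -1))
Add(Mul(Add(2, Mul(-4, Function('w')(5, 6))), Mul(Function('G')(-3, -7), Pow(16, -1))), Function('Z')(6)) = Add(Mul(Add(2, Mul(-4, 6)), Mul(Mul(-7, -3), Pow(16, -1))), Mul(Pow(6, -1), Pow(Add(6, 6), -1), Add(4, 6))) = Add(Mul(Add(2, -24), Mul(21, Rational(1, 16))), Mul(Rational(1, 6), Pow(12, -1), 10)) = Add(Mul(-22, Rational(21, 16)), Mul(Rational(1, 6), Rational(1, 12), 10)) = Add(Rational(-231, 8), Rational(5, 36)) = Rational(-2069, 72)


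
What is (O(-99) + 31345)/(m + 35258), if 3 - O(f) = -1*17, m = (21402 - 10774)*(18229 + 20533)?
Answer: 10455/137332598 ≈ 7.6129e-5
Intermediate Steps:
m = 411962536 (m = 10628*38762 = 411962536)
O(f) = 20 (O(f) = 3 - (-1)*17 = 3 - 1*(-17) = 3 + 17 = 20)
(O(-99) + 31345)/(m + 35258) = (20 + 31345)/(411962536 + 35258) = 31365/411997794 = 31365*(1/411997794) = 10455/137332598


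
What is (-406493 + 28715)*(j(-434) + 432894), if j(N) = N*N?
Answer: -234694582500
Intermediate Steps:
j(N) = N²
(-406493 + 28715)*(j(-434) + 432894) = (-406493 + 28715)*((-434)² + 432894) = -377778*(188356 + 432894) = -377778*621250 = -234694582500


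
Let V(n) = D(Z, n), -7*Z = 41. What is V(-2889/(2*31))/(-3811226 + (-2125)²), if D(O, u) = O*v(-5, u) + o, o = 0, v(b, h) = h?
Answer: 118449/305709166 ≈ 0.00038746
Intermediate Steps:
Z = -41/7 (Z = -⅐*41 = -41/7 ≈ -5.8571)
D(O, u) = O*u (D(O, u) = O*u + 0 = O*u)
V(n) = -41*n/7
V(-2889/(2*31))/(-3811226 + (-2125)²) = (-(-118449)/(7*(2*31)))/(-3811226 + (-2125)²) = (-(-118449)/(7*62))/(-3811226 + 4515625) = -(-118449)/(7*62)/704399 = -41/7*(-2889/62)*(1/704399) = (118449/434)*(1/704399) = 118449/305709166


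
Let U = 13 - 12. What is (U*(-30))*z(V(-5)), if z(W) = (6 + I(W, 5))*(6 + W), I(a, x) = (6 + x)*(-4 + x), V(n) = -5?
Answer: -510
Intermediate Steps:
U = 1
I(a, x) = (-4 + x)*(6 + x)
z(W) = 102 + 17*W (z(W) = (6 + (-24 + 5² + 2*5))*(6 + W) = (6 + (-24 + 25 + 10))*(6 + W) = (6 + 11)*(6 + W) = 17*(6 + W) = 102 + 17*W)
(U*(-30))*z(V(-5)) = (1*(-30))*(102 + 17*(-5)) = -30*(102 - 85) = -30*17 = -510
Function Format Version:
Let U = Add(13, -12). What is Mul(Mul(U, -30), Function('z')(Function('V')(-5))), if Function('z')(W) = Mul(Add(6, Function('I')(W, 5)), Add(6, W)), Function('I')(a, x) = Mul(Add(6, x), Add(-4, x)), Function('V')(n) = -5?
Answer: -510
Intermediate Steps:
U = 1
Function('I')(a, x) = Mul(Add(-4, x), Add(6, x))
Function('z')(W) = Add(102, Mul(17, W)) (Function('z')(W) = Mul(Add(6, Add(-24, Pow(5, 2), Mul(2, 5))), Add(6, W)) = Mul(Add(6, Add(-24, 25, 10)), Add(6, W)) = Mul(Add(6, 11), Add(6, W)) = Mul(17, Add(6, W)) = Add(102, Mul(17, W)))
Mul(Mul(U, -30), Function('z')(Function('V')(-5))) = Mul(Mul(1, -30), Add(102, Mul(17, -5))) = Mul(-30, Add(102, -85)) = Mul(-30, 17) = -510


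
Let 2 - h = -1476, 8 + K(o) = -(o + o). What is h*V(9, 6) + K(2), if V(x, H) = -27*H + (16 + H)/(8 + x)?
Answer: -4038100/17 ≈ -2.3754e+5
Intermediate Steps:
K(o) = -8 - 2*o (K(o) = -8 - (o + o) = -8 - 2*o)
h = 1478 (h = 2 - 1*(-1476) = 2 + 1476 = 1478)
V(x, H) = -27*H + (16 + H)/(8 + x)
h*V(9, 6) + K(2) = 1478*((16 - 215*6 - 27*6*9)/(8 + 9)) + (-8 - 2*2) = 1478*((16 - 1290 - 1458)/17) + (-8 - 4) = 1478*((1/17)*(-2732)) - 12 = 1478*(-2732/17) - 12 = -4037896/17 - 12 = -4038100/17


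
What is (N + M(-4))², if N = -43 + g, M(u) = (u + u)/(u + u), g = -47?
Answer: 7921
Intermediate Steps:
M(u) = 1 (M(u) = (2*u)/((2*u)) = (2*u)*(1/(2*u)) = 1)
N = -90 (N = -43 - 47 = -90)
(N + M(-4))² = (-90 + 1)² = (-89)² = 7921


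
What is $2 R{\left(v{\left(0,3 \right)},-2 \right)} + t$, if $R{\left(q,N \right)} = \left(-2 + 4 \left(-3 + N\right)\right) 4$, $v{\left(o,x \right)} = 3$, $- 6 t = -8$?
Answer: $- \frac{524}{3} \approx -174.67$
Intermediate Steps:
$t = \frac{4}{3}$ ($t = \left(- \frac{1}{6}\right) \left(-8\right) = \frac{4}{3} \approx 1.3333$)
$R{\left(q,N \right)} = -56 + 16 N$ ($R{\left(q,N \right)} = \left(-2 + \left(-12 + 4 N\right)\right) 4 = \left(-14 + 4 N\right) 4 = -56 + 16 N$)
$2 R{\left(v{\left(0,3 \right)},-2 \right)} + t = 2 \left(-56 + 16 \left(-2\right)\right) + \frac{4}{3} = 2 \left(-56 - 32\right) + \frac{4}{3} = 2 \left(-88\right) + \frac{4}{3} = -176 + \frac{4}{3} = - \frac{524}{3}$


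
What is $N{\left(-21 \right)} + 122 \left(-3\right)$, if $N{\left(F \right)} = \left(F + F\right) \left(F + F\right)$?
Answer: $1398$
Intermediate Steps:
$N{\left(F \right)} = 4 F^{2}$ ($N{\left(F \right)} = 2 F 2 F = 4 F^{2}$)
$N{\left(-21 \right)} + 122 \left(-3\right) = 4 \left(-21\right)^{2} + 122 \left(-3\right) = 4 \cdot 441 - 366 = 1764 - 366 = 1398$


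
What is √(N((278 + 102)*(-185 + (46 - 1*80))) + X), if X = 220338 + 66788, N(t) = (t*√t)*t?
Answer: √(287126 + 13851136800*I*√20805) ≈ 9.9947e+5 + 9.9947e+5*I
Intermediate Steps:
N(t) = t^(5/2) (N(t) = t^(3/2)*t = t^(5/2))
X = 287126
√(N((278 + 102)*(-185 + (46 - 1*80))) + X) = √(((278 + 102)*(-185 + (46 - 1*80)))^(5/2) + 287126) = √((380*(-185 + (46 - 80)))^(5/2) + 287126) = √((380*(-185 - 34))^(5/2) + 287126) = √((380*(-219))^(5/2) + 287126) = √((-83220)^(5/2) + 287126) = √(13851136800*I*√20805 + 287126) = √(287126 + 13851136800*I*√20805)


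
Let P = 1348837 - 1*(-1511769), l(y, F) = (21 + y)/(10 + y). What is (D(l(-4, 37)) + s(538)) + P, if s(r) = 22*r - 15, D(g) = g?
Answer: 17234579/6 ≈ 2.8724e+6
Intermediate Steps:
l(y, F) = (21 + y)/(10 + y)
P = 2860606 (P = 1348837 + 1511769 = 2860606)
s(r) = -15 + 22*r
(D(l(-4, 37)) + s(538)) + P = ((21 - 4)/(10 - 4) + (-15 + 22*538)) + 2860606 = (17/6 + (-15 + 11836)) + 2860606 = ((⅙)*17 + 11821) + 2860606 = (17/6 + 11821) + 2860606 = 70943/6 + 2860606 = 17234579/6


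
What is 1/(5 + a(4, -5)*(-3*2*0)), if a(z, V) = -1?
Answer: ⅕ ≈ 0.20000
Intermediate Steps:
1/(5 + a(4, -5)*(-3*2*0)) = 1/(5 - (-3*2)*0) = 1/(5 - (-6)*0) = 1/(5 - 1*0) = 1/(5 + 0) = 1/5 = ⅕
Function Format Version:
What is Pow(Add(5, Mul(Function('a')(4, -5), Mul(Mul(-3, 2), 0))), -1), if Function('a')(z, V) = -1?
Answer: Rational(1, 5) ≈ 0.20000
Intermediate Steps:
Pow(Add(5, Mul(Function('a')(4, -5), Mul(Mul(-3, 2), 0))), -1) = Pow(Add(5, Mul(-1, Mul(Mul(-3, 2), 0))), -1) = Pow(Add(5, Mul(-1, Mul(-6, 0))), -1) = Pow(Add(5, Mul(-1, 0)), -1) = Pow(Add(5, 0), -1) = Pow(5, -1) = Rational(1, 5)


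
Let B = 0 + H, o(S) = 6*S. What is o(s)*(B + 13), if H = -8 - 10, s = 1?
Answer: -30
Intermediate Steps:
H = -18
B = -18 (B = 0 - 18 = -18)
o(s)*(B + 13) = (6*1)*(-18 + 13) = 6*(-5) = -30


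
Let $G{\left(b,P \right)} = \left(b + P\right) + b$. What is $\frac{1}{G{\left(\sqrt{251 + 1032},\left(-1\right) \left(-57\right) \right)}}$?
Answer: $- \frac{57}{1883} + \frac{2 \sqrt{1283}}{1883} \approx 0.0077738$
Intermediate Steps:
$G{\left(b,P \right)} = P + 2 b$ ($G{\left(b,P \right)} = \left(P + b\right) + b = P + 2 b$)
$\frac{1}{G{\left(\sqrt{251 + 1032},\left(-1\right) \left(-57\right) \right)}} = \frac{1}{\left(-1\right) \left(-57\right) + 2 \sqrt{251 + 1032}} = \frac{1}{57 + 2 \sqrt{1283}}$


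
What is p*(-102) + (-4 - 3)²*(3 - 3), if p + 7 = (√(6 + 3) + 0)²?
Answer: -204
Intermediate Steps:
p = 2 (p = -7 + (√(6 + 3) + 0)² = -7 + (√9 + 0)² = -7 + (3 + 0)² = -7 + 3² = -7 + 9 = 2)
p*(-102) + (-4 - 3)²*(3 - 3) = 2*(-102) + (-4 - 3)²*(3 - 3) = -204 + (-7)²*0 = -204 + 49*0 = -204 + 0 = -204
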